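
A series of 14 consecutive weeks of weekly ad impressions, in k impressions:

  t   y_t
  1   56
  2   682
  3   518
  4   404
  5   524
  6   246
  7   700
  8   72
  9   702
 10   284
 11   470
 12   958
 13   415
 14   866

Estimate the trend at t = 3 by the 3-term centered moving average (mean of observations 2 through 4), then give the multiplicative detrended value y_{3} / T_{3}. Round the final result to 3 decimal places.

Trend T_3 = (682 + 518 + 404) / 3 = 1604/3 = 534.66667
Ratio to trend: 518 / 534.66667 = 0.969

0.969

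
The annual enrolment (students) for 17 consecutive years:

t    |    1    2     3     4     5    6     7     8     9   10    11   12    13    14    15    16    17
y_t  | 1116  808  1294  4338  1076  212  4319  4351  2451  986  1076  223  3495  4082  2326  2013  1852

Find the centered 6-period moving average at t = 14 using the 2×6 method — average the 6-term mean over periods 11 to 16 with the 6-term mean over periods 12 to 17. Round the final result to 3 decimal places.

2267.167

Sum over 11–16: 1076 + 223 + 3495 + 4082 + 2326 + 2013 = 13215
Sum over 12–17: 223 + 3495 + 4082 + 2326 + 2013 + 1852 = 13991
CMA at t=14 = (13215 + 13991) / (2·6) = 27206 / 12 = 2267.167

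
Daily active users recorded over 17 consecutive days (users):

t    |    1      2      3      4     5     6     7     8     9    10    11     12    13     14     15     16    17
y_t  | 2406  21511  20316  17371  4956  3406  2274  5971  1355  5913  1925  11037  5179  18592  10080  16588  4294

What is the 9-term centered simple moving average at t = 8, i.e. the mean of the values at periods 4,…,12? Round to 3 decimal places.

Sum of periods 4–12: 17371 + 4956 + 3406 + 2274 + 5971 + 1355 + 5913 + 1925 + 11037 = 54208
Divide by 9: 54208 / 9 = 6023.111

6023.111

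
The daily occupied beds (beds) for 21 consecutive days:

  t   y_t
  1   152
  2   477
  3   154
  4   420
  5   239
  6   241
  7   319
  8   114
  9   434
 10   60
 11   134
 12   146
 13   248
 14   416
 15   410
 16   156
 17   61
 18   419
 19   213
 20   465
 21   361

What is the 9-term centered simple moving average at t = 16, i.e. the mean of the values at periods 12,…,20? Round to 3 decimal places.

Sum of periods 12–20: 146 + 248 + 416 + 410 + 156 + 61 + 419 + 213 + 465 = 2534
Divide by 9: 2534 / 9 = 281.556

281.556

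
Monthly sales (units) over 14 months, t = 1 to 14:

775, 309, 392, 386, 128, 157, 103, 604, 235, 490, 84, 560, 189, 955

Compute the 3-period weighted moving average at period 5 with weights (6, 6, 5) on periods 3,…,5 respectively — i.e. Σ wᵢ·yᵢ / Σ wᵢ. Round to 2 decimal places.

312.24

Weighted sum: 6·392 + 6·386 + 5·128 = 2352 + 2316 + 640 = 5308
Weight total: 6 + 6 + 5 = 17
WMA = 5308 / 17 = 312.24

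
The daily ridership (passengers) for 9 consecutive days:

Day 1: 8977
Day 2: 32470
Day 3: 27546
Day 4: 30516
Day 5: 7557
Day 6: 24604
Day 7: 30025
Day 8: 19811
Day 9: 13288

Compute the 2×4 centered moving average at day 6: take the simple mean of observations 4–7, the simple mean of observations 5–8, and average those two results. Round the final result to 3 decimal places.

21837.375

Sum over 4–7: 30516 + 7557 + 24604 + 30025 = 92702
Sum over 5–8: 7557 + 24604 + 30025 + 19811 = 81997
CMA at t=6 = (92702 + 81997) / (2·4) = 174699 / 8 = 21837.375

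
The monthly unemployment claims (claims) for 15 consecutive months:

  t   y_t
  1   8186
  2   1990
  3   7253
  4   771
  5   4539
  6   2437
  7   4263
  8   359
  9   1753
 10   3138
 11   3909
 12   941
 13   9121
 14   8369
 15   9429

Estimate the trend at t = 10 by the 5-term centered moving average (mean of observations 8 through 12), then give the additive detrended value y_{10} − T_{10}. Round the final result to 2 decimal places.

1118.00

Trend T_10 = (359 + 1753 + 3138 + 3909 + 941) / 5 = 10100/5 = 2020.0000
Detrended value: 3138 − 2020.0000 = 1118.00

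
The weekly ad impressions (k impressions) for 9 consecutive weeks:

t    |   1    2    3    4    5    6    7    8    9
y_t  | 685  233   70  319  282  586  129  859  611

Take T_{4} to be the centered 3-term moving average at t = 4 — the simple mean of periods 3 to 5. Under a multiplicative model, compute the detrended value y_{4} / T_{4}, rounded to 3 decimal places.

1.426

Trend T_4 = (70 + 319 + 282) / 3 = 671/3 = 223.66667
Ratio to trend: 319 / 223.66667 = 1.426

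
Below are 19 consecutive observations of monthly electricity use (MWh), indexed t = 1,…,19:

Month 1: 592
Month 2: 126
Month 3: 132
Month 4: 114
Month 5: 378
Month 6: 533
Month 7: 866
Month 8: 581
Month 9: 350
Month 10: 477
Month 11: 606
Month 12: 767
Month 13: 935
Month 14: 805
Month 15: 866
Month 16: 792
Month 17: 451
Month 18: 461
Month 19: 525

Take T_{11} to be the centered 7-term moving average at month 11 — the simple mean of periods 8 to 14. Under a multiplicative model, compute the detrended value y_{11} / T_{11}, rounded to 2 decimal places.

0.94

Trend T_11 = (581 + 350 + 477 + 606 + 767 + 935 + 805) / 7 = 4521/7 = 645.8571
Ratio to trend: 606 / 645.8571 = 0.94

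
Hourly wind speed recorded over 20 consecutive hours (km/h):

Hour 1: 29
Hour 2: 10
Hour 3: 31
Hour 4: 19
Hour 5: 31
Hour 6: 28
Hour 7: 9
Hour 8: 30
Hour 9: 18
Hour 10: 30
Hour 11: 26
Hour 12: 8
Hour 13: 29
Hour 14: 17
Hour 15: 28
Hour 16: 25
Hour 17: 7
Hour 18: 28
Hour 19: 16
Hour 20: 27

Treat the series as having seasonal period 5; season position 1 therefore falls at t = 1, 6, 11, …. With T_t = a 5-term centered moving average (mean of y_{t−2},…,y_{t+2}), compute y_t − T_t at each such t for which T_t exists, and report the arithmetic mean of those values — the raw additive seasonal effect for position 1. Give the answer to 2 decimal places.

Season position 1 occurs at t = 6, 11, 16 (where T_t is defined).
t=6: T_6 = 23.4000; y_6 − T_6 = 28 − 23.4000 = 4.6000
t=11: T_11 = 22.2000; y_11 − T_11 = 26 − 22.2000 = 3.8000
t=16: T_16 = 21.0000; y_16 − T_16 = 25 − 21.0000 = 4.0000
Mean deviation: (4.6000 + 3.8000 + 4.0000) / 3 = 4.13

4.13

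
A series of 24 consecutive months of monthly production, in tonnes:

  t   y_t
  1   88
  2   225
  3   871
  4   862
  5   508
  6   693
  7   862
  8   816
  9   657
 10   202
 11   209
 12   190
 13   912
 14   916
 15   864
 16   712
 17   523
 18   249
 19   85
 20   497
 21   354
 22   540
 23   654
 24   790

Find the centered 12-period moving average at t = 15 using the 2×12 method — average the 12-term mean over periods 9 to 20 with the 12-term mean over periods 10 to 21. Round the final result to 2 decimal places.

488.71

Sum over 9–20: 657 + 202 + 209 + 190 + 912 + 916 + 864 + 712 + 523 + 249 + 85 + 497 = 6016
Sum over 10–21: 202 + 209 + 190 + 912 + 916 + 864 + 712 + 523 + 249 + 85 + 497 + 354 = 5713
CMA at t=15 = (6016 + 5713) / (2·12) = 11729 / 24 = 488.71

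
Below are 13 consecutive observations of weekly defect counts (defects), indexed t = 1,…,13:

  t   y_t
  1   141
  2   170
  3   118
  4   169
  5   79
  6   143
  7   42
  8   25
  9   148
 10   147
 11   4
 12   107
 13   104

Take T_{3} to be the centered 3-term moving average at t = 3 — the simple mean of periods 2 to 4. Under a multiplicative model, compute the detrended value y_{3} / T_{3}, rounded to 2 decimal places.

0.77

Trend T_3 = (170 + 118 + 169) / 3 = 457/3 = 152.3333
Ratio to trend: 118 / 152.3333 = 0.77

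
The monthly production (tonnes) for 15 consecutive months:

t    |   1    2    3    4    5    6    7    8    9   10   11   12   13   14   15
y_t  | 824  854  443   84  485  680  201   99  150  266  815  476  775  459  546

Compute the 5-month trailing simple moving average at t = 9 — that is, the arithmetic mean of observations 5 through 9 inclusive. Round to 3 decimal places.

Sum of periods 5–9: 485 + 680 + 201 + 99 + 150 = 1615
Divide by 5: 1615 / 5 = 323.000

323.000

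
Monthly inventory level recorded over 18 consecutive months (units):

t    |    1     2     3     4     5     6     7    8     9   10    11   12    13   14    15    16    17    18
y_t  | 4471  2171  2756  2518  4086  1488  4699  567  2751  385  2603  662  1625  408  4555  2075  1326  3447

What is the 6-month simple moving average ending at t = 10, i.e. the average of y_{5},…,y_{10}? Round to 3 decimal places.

Sum of periods 5–10: 4086 + 1488 + 4699 + 567 + 2751 + 385 = 13976
Divide by 6: 13976 / 6 = 2329.333

2329.333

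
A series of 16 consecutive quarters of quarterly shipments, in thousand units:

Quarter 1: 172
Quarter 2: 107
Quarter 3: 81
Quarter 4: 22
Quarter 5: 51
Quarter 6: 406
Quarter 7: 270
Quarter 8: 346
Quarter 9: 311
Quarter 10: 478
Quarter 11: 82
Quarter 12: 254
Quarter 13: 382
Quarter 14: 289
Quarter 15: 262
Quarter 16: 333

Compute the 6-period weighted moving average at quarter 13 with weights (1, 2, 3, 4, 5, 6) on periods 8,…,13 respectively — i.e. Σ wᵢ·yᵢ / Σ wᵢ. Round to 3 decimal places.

Weighted sum: 1·346 + 2·311 + 3·478 + 4·82 + 5·254 + 6·382 = 346 + 622 + 1434 + 328 + 1270 + 2292 = 6292
Weight total: 1 + 2 + 3 + 4 + 5 + 6 = 21
WMA = 6292 / 21 = 299.619

299.619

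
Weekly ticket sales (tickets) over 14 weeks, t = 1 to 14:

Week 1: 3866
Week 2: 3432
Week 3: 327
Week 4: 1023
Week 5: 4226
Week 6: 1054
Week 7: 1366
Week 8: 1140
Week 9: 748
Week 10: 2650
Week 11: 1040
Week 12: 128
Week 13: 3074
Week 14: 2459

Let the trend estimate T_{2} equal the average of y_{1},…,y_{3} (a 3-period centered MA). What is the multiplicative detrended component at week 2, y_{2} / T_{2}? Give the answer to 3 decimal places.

1.350

Trend T_2 = (3866 + 3432 + 327) / 3 = 7625/3 = 2541.66667
Ratio to trend: 3432 / 2541.66667 = 1.350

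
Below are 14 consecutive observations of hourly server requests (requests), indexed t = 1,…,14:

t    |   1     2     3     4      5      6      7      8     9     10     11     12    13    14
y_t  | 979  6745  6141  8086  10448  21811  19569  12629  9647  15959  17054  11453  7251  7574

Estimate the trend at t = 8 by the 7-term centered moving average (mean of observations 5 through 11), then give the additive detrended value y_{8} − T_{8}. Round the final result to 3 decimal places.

Trend T_8 = (10448 + 21811 + 19569 + 12629 + 9647 + 15959 + 17054) / 7 = 107117/7 = 15302.42857
Detrended value: 12629 − 15302.42857 = -2673.429

-2673.429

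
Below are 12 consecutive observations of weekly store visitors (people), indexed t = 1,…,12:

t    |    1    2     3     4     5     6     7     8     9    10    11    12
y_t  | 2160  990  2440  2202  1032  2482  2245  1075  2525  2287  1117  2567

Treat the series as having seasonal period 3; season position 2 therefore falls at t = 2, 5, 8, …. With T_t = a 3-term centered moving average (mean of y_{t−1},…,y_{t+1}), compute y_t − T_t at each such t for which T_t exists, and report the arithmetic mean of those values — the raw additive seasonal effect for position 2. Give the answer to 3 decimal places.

-873.333

Season position 2 occurs at t = 2, 5, 8, 11 (where T_t is defined).
t=2: T_2 = 1863.33333; y_2 − T_2 = 990 − 1863.33333 = -873.33333
t=5: T_5 = 1905.33333; y_5 − T_5 = 1032 − 1905.33333 = -873.33333
t=8: T_8 = 1948.33333; y_8 − T_8 = 1075 − 1948.33333 = -873.33333
t=11: T_11 = 1990.33333; y_11 − T_11 = 1117 − 1990.33333 = -873.33333
Mean deviation: (-873.33333 + -873.33333 + -873.33333 + -873.33333) / 4 = -873.333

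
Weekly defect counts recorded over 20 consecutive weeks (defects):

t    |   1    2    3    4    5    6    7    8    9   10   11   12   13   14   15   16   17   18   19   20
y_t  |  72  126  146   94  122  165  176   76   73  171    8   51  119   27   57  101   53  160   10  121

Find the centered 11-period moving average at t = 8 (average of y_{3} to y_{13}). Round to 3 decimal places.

Sum of periods 3–13: 146 + 94 + 122 + 165 + 176 + 76 + 73 + 171 + 8 + 51 + 119 = 1201
Divide by 11: 1201 / 11 = 109.182

109.182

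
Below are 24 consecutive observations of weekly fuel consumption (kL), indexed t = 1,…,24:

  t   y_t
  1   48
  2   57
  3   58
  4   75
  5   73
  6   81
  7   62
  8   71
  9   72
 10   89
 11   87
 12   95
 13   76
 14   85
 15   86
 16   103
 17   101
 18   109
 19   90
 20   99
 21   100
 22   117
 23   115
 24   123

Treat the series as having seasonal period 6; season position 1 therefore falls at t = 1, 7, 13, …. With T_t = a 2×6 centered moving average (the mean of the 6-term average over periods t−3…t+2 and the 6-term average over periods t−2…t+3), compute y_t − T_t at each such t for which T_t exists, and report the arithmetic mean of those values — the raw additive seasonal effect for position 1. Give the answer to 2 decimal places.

Season position 1 occurs at t = 7, 13, 19 (where T_t is defined).
t=7: T_7 = 73.5000; y_7 − T_7 = 62 − 73.5000 = -11.5000
t=13: T_13 = 87.5000; y_13 − T_13 = 76 − 87.5000 = -11.5000
t=19: T_19 = 101.5000; y_19 − T_19 = 90 − 101.5000 = -11.5000
Mean deviation: (-11.5000 + -11.5000 + -11.5000) / 3 = -11.50

-11.50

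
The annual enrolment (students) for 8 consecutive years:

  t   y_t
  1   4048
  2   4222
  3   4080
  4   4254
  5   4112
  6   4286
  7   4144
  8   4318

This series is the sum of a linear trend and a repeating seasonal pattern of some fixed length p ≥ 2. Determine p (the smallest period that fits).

First differences y_{t+1} − y_t: 174, -142, 174, -142, 174, -142, …
The difference pattern repeats every 2 terms and not for any smaller step, so p = 2.

2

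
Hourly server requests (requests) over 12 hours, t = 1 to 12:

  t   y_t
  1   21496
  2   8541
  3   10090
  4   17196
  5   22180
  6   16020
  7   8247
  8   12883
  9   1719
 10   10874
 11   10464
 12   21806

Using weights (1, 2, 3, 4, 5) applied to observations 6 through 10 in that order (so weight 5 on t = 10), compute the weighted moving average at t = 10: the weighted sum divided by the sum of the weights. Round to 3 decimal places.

8827.267

Weighted sum: 1·16020 + 2·8247 + 3·12883 + 4·1719 + 5·10874 = 16020 + 16494 + 38649 + 6876 + 54370 = 132409
Weight total: 1 + 2 + 3 + 4 + 5 = 15
WMA = 132409 / 15 = 8827.267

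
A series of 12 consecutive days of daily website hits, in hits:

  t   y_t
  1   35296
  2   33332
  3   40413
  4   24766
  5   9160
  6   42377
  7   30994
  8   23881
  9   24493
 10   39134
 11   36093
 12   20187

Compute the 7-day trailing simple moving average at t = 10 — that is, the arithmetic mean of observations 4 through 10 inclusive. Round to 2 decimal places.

27829.29

Sum of periods 4–10: 24766 + 9160 + 42377 + 30994 + 23881 + 24493 + 39134 = 194805
Divide by 7: 194805 / 7 = 27829.29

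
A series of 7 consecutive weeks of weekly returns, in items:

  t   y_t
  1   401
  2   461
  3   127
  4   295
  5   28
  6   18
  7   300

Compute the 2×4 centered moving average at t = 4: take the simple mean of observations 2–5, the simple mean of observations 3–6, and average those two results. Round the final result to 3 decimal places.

172.375

Sum over 2–5: 461 + 127 + 295 + 28 = 911
Sum over 3–6: 127 + 295 + 28 + 18 = 468
CMA at t=4 = (911 + 468) / (2·4) = 1379 / 8 = 172.375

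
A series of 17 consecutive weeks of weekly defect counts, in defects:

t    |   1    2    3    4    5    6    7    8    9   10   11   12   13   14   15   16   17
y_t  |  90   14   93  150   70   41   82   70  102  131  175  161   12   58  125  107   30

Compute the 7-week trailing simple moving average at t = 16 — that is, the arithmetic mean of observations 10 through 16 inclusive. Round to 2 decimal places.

109.86

Sum of periods 10–16: 131 + 175 + 161 + 12 + 58 + 125 + 107 = 769
Divide by 7: 769 / 7 = 109.86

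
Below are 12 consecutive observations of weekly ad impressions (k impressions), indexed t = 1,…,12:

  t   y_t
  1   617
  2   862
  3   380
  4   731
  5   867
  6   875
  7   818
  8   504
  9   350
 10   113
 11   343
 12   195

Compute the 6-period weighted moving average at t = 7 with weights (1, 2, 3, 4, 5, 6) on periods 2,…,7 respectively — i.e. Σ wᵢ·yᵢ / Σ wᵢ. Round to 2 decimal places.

788.86

Weighted sum: 1·862 + 2·380 + 3·731 + 4·867 + 5·875 + 6·818 = 862 + 760 + 2193 + 3468 + 4375 + 4908 = 16566
Weight total: 1 + 2 + 3 + 4 + 5 + 6 = 21
WMA = 16566 / 21 = 788.86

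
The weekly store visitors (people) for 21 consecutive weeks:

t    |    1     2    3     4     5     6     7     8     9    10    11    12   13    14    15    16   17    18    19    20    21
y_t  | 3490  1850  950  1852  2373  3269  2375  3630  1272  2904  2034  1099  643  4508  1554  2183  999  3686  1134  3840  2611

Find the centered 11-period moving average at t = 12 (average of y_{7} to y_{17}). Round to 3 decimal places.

2109.182

Sum of periods 7–17: 2375 + 3630 + 1272 + 2904 + 2034 + 1099 + 643 + 4508 + 1554 + 2183 + 999 = 23201
Divide by 11: 23201 / 11 = 2109.182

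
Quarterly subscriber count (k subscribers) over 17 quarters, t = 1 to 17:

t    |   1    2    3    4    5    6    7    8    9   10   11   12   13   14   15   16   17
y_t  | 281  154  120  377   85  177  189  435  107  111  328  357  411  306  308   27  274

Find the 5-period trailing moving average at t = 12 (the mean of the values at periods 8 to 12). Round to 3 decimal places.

267.600

Sum of periods 8–12: 435 + 107 + 111 + 328 + 357 = 1338
Divide by 5: 1338 / 5 = 267.600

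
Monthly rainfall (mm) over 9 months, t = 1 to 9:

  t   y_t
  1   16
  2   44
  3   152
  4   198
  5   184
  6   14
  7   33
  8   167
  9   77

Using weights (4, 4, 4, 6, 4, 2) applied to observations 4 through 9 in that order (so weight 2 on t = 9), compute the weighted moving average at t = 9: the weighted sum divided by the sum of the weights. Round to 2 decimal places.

108.50

Weighted sum: 4·198 + 4·184 + 4·14 + 6·33 + 4·167 + 2·77 = 792 + 736 + 56 + 198 + 668 + 154 = 2604
Weight total: 4 + 4 + 4 + 6 + 4 + 2 = 24
WMA = 2604 / 24 = 108.50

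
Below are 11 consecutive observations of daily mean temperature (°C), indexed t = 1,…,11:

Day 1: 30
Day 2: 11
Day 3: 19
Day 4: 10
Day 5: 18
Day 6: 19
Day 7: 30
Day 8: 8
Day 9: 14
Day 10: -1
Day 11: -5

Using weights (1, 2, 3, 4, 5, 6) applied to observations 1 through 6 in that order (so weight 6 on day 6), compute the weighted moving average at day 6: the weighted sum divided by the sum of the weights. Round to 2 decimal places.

Weighted sum: 1·30 + 2·11 + 3·19 + 4·10 + 5·18 + 6·19 = 30 + 22 + 57 + 40 + 90 + 114 = 353
Weight total: 1 + 2 + 3 + 4 + 5 + 6 = 21
WMA = 353 / 21 = 16.81

16.81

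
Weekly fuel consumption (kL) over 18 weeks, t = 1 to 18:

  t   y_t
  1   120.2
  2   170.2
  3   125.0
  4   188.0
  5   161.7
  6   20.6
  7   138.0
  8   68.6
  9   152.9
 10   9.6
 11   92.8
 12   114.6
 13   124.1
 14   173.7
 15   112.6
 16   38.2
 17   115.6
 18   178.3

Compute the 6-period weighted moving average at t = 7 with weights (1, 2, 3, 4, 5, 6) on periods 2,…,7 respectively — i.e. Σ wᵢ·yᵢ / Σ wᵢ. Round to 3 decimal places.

Weighted sum: 1·170.2 + 2·125.0 + 3·188.0 + 4·161.7 + 5·20.6 + 6·138.0 = 170.2 + 250.0 + 564.0 + 646.8 + 103.0 + 828.0 = 2562.0
Weight total: 1 + 2 + 3 + 4 + 5 + 6 = 21
WMA = 2562.0 / 21 = 122.000

122.000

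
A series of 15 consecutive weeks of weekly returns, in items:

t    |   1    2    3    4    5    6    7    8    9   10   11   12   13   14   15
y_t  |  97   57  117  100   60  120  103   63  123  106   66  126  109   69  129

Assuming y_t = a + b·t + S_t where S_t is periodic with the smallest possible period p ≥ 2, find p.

First differences y_{t+1} − y_t: -40, 60, -17, -40, 60, -17, -40, 60, …
The difference pattern repeats every 3 terms and not for any smaller step, so p = 3.

3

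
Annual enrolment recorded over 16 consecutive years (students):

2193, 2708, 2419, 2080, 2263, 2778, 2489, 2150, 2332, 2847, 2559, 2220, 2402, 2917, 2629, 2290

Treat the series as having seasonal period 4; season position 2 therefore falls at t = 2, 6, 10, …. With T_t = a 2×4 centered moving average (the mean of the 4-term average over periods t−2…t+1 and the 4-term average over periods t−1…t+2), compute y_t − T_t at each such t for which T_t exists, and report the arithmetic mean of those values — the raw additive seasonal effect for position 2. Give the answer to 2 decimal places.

Season position 2 occurs at t = 6, 10, 14 (where T_t is defined).
t=6: T_6 = 2411.2500; y_6 − T_6 = 2778 − 2411.2500 = 366.7500
t=10: T_10 = 2480.7500; y_10 − T_10 = 2847 − 2480.7500 = 366.2500
t=14: T_14 = 2550.7500; y_14 − T_14 = 2917 − 2550.7500 = 366.2500
Mean deviation: (366.7500 + 366.2500 + 366.2500) / 3 = 366.42

366.42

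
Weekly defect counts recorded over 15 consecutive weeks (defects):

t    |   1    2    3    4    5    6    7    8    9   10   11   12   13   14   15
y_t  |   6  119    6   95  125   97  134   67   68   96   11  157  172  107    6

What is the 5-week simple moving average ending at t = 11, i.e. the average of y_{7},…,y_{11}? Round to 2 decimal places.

75.20

Sum of periods 7–11: 134 + 67 + 68 + 96 + 11 = 376
Divide by 5: 376 / 5 = 75.20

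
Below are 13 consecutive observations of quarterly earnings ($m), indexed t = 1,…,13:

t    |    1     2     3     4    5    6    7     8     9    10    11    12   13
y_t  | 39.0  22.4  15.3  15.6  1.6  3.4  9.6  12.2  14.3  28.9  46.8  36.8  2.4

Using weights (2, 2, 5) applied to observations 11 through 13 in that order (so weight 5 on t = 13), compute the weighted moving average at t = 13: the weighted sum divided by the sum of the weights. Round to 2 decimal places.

19.91

Weighted sum: 2·46.8 + 2·36.8 + 5·2.4 = 93.6 + 73.6 + 12.0 = 179.2
Weight total: 2 + 2 + 5 = 9
WMA = 179.2 / 9 = 19.91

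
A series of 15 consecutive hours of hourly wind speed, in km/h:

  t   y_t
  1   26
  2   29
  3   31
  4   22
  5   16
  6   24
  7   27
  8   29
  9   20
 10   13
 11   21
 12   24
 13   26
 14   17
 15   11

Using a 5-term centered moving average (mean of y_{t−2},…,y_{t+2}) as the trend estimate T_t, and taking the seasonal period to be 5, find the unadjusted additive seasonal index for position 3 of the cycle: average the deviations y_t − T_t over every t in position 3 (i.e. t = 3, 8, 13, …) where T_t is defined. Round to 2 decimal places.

6.27

Season position 3 occurs at t = 3, 8, 13 (where T_t is defined).
t=3: T_3 = 24.8000; y_3 − T_3 = 31 − 24.8000 = 6.2000
t=8: T_8 = 22.6000; y_8 − T_8 = 29 − 22.6000 = 6.4000
t=13: T_13 = 19.8000; y_13 − T_13 = 26 − 19.8000 = 6.2000
Mean deviation: (6.2000 + 6.4000 + 6.2000) / 3 = 6.27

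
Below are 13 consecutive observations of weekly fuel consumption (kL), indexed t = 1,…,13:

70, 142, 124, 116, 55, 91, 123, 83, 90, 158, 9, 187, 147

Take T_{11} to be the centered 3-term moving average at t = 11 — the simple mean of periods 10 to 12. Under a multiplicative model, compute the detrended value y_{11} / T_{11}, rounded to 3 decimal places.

0.076

Trend T_11 = (158 + 9 + 187) / 3 = 354/3 = 118.00000
Ratio to trend: 9 / 118.00000 = 0.076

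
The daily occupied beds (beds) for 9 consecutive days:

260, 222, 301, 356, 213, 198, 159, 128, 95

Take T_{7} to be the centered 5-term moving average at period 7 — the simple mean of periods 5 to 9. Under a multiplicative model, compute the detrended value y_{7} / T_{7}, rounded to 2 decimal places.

1.00

Trend T_7 = (213 + 198 + 159 + 128 + 95) / 5 = 793/5 = 158.6000
Ratio to trend: 159 / 158.6000 = 1.00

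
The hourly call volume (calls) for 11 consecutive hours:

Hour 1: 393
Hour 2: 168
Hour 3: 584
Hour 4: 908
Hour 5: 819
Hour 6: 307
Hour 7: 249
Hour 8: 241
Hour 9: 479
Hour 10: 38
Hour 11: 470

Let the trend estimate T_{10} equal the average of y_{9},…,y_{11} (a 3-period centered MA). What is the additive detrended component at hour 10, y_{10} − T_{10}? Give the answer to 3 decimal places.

-291.000

Trend T_10 = (479 + 38 + 470) / 3 = 987/3 = 329.00000
Detrended value: 38 − 329.00000 = -291.000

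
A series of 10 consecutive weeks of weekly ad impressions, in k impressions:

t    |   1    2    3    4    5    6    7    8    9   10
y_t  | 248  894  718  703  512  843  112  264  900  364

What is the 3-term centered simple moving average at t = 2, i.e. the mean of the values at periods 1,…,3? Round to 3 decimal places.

620.000

Sum of periods 1–3: 248 + 894 + 718 = 1860
Divide by 3: 1860 / 3 = 620.000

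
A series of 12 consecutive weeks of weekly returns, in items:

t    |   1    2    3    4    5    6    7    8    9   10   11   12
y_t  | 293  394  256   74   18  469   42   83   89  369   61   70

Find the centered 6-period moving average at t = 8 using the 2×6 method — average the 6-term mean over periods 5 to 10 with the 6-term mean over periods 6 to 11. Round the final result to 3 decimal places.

Sum over 5–10: 18 + 469 + 42 + 83 + 89 + 369 = 1070
Sum over 6–11: 469 + 42 + 83 + 89 + 369 + 61 = 1113
CMA at t=8 = (1070 + 1113) / (2·6) = 2183 / 12 = 181.917

181.917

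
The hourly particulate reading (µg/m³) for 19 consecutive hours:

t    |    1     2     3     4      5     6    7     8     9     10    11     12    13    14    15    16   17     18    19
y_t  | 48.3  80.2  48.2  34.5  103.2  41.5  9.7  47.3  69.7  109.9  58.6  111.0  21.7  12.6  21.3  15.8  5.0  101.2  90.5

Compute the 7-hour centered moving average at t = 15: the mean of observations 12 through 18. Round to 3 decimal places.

Sum of periods 12–18: 111.0 + 21.7 + 12.6 + 21.3 + 15.8 + 5.0 + 101.2 = 288.6
Divide by 7: 288.6 / 7 = 41.229

41.229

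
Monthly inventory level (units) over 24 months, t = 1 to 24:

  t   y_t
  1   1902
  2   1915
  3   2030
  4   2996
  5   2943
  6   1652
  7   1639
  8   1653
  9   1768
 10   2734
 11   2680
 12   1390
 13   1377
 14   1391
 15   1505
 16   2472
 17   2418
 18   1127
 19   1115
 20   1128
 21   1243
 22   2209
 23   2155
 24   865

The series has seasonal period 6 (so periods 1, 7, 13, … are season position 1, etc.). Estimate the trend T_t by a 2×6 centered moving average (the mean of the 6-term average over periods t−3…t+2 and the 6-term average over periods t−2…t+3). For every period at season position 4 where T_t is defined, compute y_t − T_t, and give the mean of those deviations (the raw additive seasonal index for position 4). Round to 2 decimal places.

778.53

Season position 4 occurs at t = 4, 10, 16 (where T_t is defined).
t=4: T_4 = 2217.7500; y_4 − T_4 = 2996 − 2217.7500 = 778.2500
t=10: T_10 = 1955.5000; y_10 − T_10 = 2734 − 1955.5000 = 778.5000
t=16: T_16 = 1693.1667; y_16 − T_16 = 2472 − 1693.1667 = 778.8333
Mean deviation: (778.2500 + 778.5000 + 778.8333) / 3 = 778.53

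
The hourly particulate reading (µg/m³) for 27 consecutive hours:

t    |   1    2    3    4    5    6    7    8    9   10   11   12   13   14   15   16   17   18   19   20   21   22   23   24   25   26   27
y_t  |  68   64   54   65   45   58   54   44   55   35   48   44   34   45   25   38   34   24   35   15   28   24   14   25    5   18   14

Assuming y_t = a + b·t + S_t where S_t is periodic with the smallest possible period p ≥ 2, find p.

First differences y_{t+1} − y_t: -4, -10, 11, -20, 13, -4, -10, 11, -20, 13, -4, -10, …
The difference pattern repeats every 5 terms and not for any smaller step, so p = 5.

5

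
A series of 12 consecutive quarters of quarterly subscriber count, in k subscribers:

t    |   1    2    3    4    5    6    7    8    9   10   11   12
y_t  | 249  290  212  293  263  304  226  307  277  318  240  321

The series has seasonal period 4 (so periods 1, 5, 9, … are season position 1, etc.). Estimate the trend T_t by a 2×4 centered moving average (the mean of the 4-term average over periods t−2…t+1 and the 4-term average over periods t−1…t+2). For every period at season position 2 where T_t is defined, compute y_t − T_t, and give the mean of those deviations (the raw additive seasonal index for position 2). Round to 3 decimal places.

Season position 2 occurs at t = 6, 10 (where T_t is defined).
t=6: T_6 = 273.25000; y_6 − T_6 = 304 − 273.25000 = 30.75000
t=10: T_10 = 287.25000; y_10 − T_10 = 318 − 287.25000 = 30.75000
Mean deviation: (30.75000 + 30.75000) / 2 = 30.750

30.750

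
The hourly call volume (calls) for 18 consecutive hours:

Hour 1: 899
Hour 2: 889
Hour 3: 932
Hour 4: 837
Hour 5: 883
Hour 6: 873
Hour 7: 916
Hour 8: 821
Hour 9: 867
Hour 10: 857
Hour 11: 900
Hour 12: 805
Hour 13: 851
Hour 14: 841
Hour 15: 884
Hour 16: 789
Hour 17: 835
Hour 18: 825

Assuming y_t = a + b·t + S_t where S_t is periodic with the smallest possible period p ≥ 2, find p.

First differences y_{t+1} − y_t: -10, 43, -95, 46, -10, 43, -95, 46, -10, 43, …
The difference pattern repeats every 4 terms and not for any smaller step, so p = 4.

4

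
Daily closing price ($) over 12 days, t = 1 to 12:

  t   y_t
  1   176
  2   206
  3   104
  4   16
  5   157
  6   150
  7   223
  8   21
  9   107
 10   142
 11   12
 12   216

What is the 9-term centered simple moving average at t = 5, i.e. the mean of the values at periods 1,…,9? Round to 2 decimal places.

Sum of periods 1–9: 176 + 206 + 104 + 16 + 157 + 150 + 223 + 21 + 107 = 1160
Divide by 9: 1160 / 9 = 128.89

128.89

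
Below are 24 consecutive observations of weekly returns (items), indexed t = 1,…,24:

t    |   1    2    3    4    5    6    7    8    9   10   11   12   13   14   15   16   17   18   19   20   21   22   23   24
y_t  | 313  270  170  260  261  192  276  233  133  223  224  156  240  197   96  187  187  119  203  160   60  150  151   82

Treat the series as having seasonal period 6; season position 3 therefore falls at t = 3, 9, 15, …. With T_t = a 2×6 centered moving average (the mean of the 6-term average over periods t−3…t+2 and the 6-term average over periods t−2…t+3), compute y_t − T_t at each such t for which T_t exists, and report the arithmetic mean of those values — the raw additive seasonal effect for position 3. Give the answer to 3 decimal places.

Season position 3 occurs at t = 9, 15, 21 (where T_t is defined).
t=9: T_9 = 210.50000; y_9 − T_9 = 133 − 210.50000 = -77.50000
t=15: T_15 = 174.08333; y_15 − T_15 = 96 − 174.08333 = -78.08333
t=21: T_21 = 137.41667; y_21 − T_21 = 60 − 137.41667 = -77.41667
Mean deviation: (-77.50000 + -78.08333 + -77.41667) / 3 = -77.667

-77.667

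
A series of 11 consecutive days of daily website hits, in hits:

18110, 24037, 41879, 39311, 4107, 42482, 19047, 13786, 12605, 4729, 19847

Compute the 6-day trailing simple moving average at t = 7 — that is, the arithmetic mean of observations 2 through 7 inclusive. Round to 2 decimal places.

28477.17

Sum of periods 2–7: 24037 + 41879 + 39311 + 4107 + 42482 + 19047 = 170863
Divide by 6: 170863 / 6 = 28477.17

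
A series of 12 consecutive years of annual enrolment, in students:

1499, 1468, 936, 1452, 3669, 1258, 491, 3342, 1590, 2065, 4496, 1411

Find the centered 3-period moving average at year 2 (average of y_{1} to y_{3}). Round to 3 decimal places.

1301.000

Sum of periods 1–3: 1499 + 1468 + 936 = 3903
Divide by 3: 3903 / 3 = 1301.000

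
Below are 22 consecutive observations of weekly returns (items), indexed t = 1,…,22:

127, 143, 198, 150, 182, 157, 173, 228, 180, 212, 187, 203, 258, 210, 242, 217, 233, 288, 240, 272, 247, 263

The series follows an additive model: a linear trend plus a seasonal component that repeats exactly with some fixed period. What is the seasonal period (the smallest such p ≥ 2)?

5

First differences y_{t+1} − y_t: 16, 55, -48, 32, -25, 16, 55, -48, 32, -25, 16, 55, …
The difference pattern repeats every 5 terms and not for any smaller step, so p = 5.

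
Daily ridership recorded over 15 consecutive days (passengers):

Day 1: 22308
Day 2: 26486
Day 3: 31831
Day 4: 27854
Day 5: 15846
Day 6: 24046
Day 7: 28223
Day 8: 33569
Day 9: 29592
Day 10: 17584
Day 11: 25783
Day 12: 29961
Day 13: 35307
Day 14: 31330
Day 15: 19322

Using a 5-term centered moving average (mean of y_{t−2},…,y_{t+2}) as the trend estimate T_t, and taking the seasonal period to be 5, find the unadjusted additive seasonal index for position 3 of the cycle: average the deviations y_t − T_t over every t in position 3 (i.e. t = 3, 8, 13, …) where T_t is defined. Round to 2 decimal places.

6966.20

Season position 3 occurs at t = 3, 8, 13 (where T_t is defined).
t=3: T_3 = 24865.0000; y_3 − T_3 = 31831 − 24865.0000 = 6966.0000
t=8: T_8 = 26602.8000; y_8 − T_8 = 33569 − 26602.8000 = 6966.2000
t=13: T_13 = 28340.6000; y_13 − T_13 = 35307 − 28340.6000 = 6966.4000
Mean deviation: (6966.0000 + 6966.2000 + 6966.4000) / 3 = 6966.20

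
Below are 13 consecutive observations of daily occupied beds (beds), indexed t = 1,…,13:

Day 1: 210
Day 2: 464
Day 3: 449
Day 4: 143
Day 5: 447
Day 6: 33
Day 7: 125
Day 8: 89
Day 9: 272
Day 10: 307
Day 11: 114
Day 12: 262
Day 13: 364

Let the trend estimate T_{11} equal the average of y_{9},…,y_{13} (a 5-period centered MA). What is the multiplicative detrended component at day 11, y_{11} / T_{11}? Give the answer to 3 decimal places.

Trend T_11 = (272 + 307 + 114 + 262 + 364) / 5 = 1319/5 = 263.80000
Ratio to trend: 114 / 263.80000 = 0.432

0.432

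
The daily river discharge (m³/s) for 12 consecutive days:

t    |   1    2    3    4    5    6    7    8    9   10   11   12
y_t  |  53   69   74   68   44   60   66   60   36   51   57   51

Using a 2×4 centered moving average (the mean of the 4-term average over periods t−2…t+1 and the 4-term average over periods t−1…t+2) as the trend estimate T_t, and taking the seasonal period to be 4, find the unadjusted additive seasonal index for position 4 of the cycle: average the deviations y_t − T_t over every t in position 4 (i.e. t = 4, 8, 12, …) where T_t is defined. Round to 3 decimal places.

Season position 4 occurs at t = 4, 8 (where T_t is defined).
t=4: T_4 = 62.62500; y_4 − T_4 = 68 − 62.62500 = 5.37500
t=8: T_8 = 54.37500; y_8 − T_8 = 60 − 54.37500 = 5.62500
Mean deviation: (5.37500 + 5.62500) / 2 = 5.500

5.500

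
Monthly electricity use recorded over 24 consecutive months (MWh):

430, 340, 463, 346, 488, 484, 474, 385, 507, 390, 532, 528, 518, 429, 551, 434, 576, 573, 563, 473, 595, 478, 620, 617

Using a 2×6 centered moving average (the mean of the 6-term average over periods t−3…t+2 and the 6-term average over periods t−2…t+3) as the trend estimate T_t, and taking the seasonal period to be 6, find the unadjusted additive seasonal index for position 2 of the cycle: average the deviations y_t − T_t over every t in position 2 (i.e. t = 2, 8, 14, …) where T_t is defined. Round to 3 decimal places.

Season position 2 occurs at t = 8, 14, 20 (where T_t is defined).
t=8: T_8 = 458.33333; y_8 − T_8 = 385 − 458.33333 = -73.33333
t=14: T_14 = 502.33333; y_14 − T_14 = 429 − 502.33333 = -73.33333
t=20: T_20 = 546.66667; y_20 − T_20 = 473 − 546.66667 = -73.66667
Mean deviation: (-73.33333 + -73.33333 + -73.66667) / 3 = -73.444

-73.444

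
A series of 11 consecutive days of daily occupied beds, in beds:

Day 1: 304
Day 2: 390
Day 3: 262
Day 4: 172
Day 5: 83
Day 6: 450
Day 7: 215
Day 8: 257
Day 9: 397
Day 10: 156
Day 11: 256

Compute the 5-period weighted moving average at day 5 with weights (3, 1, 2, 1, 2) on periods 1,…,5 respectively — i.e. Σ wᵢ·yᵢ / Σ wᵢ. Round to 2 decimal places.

240.44

Weighted sum: 3·304 + 1·390 + 2·262 + 1·172 + 2·83 = 912 + 390 + 524 + 172 + 166 = 2164
Weight total: 3 + 1 + 2 + 1 + 2 = 9
WMA = 2164 / 9 = 240.44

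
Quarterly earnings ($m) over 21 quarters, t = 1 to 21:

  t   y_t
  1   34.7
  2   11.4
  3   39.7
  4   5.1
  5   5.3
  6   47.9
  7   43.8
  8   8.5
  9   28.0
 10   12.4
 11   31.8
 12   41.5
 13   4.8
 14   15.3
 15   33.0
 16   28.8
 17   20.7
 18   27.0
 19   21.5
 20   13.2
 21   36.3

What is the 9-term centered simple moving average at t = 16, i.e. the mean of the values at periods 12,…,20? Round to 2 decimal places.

22.87

Sum of periods 12–20: 41.5 + 4.8 + 15.3 + 33.0 + 28.8 + 20.7 + 27.0 + 21.5 + 13.2 = 205.8
Divide by 9: 205.8 / 9 = 22.87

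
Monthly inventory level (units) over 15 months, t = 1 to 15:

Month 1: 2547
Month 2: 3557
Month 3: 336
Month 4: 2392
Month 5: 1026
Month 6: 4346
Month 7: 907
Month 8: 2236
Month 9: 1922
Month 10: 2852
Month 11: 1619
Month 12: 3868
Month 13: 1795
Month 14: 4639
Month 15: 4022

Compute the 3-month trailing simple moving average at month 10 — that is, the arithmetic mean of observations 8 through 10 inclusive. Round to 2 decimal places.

Sum of periods 8–10: 2236 + 1922 + 2852 = 7010
Divide by 3: 7010 / 3 = 2336.67

2336.67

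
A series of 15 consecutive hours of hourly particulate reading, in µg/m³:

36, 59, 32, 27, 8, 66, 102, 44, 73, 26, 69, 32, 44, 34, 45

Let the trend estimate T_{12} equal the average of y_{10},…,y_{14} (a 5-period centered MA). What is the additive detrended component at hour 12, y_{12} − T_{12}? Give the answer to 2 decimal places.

Trend T_12 = (26 + 69 + 32 + 44 + 34) / 5 = 205/5 = 41.0000
Detrended value: 32 − 41.0000 = -9.00

-9.00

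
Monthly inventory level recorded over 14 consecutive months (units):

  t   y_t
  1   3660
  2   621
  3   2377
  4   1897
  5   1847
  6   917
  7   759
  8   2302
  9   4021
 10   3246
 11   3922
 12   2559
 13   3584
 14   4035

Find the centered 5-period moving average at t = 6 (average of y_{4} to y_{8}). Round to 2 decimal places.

Sum of periods 4–8: 1897 + 1847 + 917 + 759 + 2302 = 7722
Divide by 5: 7722 / 5 = 1544.40

1544.40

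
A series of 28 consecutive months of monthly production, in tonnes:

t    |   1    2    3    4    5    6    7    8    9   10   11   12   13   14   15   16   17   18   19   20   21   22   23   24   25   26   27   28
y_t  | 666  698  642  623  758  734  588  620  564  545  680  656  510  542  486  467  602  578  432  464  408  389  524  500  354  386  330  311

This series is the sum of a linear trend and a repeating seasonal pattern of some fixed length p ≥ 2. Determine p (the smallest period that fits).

6

First differences y_{t+1} − y_t: 32, -56, -19, 135, -24, -146, 32, -56, -19, 135, -24, -146, 32, -56, …
The difference pattern repeats every 6 terms and not for any smaller step, so p = 6.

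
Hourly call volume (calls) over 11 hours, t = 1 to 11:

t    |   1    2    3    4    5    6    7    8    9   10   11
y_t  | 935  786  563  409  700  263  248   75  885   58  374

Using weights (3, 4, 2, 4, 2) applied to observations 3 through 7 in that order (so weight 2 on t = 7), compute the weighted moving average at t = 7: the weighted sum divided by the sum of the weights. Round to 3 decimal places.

418.200

Weighted sum: 3·563 + 4·409 + 2·700 + 4·263 + 2·248 = 1689 + 1636 + 1400 + 1052 + 496 = 6273
Weight total: 3 + 4 + 2 + 4 + 2 = 15
WMA = 6273 / 15 = 418.200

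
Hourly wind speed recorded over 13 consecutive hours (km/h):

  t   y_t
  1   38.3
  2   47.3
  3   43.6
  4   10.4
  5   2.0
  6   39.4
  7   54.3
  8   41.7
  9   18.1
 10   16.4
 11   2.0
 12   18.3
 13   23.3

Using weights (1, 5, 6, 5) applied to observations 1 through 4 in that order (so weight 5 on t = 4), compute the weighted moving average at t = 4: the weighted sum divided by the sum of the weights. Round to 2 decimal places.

34.61

Weighted sum: 1·38.3 + 5·47.3 + 6·43.6 + 5·10.4 = 38.3 + 236.5 + 261.6 + 52.0 = 588.4
Weight total: 1 + 5 + 6 + 5 = 17
WMA = 588.4 / 17 = 34.61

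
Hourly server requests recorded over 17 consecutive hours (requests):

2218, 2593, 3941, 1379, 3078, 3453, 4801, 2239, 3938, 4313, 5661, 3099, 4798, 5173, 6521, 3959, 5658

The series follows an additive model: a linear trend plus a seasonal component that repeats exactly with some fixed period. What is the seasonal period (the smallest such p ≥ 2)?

4

First differences y_{t+1} − y_t: 375, 1348, -2562, 1699, 375, 1348, -2562, 1699, 375, 1348, …
The difference pattern repeats every 4 terms and not for any smaller step, so p = 4.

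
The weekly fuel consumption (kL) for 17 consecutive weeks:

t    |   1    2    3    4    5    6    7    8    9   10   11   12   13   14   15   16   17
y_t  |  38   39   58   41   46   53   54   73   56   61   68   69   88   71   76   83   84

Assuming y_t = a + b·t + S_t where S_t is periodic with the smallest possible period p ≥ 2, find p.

5

First differences y_{t+1} − y_t: 1, 19, -17, 5, 7, 1, 19, -17, 5, 7, 1, 19, …
The difference pattern repeats every 5 terms and not for any smaller step, so p = 5.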